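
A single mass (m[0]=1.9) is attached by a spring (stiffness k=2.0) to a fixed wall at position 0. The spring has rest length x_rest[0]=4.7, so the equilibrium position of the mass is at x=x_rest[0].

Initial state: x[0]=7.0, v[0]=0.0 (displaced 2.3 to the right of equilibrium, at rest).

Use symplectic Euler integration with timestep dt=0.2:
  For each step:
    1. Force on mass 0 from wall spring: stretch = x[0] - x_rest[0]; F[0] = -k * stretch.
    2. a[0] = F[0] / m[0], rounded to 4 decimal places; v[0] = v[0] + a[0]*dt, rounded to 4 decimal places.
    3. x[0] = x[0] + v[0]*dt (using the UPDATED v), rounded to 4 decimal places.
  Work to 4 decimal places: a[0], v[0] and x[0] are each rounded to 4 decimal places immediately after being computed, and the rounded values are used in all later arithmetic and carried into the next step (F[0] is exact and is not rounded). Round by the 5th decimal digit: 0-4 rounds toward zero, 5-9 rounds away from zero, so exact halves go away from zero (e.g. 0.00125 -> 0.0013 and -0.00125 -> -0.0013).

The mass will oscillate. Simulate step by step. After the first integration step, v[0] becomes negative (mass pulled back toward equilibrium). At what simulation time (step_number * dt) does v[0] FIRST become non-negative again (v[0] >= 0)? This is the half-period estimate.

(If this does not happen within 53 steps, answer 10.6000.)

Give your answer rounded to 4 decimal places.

Step 0: x=[7.0000] v=[0.0000]
Step 1: x=[6.9032] v=[-0.4842]
Step 2: x=[6.7136] v=[-0.9480]
Step 3: x=[6.4392] v=[-1.3719]
Step 4: x=[6.0916] v=[-1.7380]
Step 5: x=[5.6854] v=[-2.0310]
Step 6: x=[5.2377] v=[-2.2385]
Step 7: x=[4.7674] v=[-2.3517]
Step 8: x=[4.2942] v=[-2.3659]
Step 9: x=[3.8381] v=[-2.2805]
Step 10: x=[3.4183] v=[-2.0990]
Step 11: x=[3.0525] v=[-1.8292]
Step 12: x=[2.7560] v=[-1.4824]
Step 13: x=[2.5414] v=[-1.0731]
Step 14: x=[2.4177] v=[-0.6187]
Step 15: x=[2.3901] v=[-0.1382]
Step 16: x=[2.4597] v=[0.3481]
First v>=0 after going negative at step 16, time=3.2000

Answer: 3.2000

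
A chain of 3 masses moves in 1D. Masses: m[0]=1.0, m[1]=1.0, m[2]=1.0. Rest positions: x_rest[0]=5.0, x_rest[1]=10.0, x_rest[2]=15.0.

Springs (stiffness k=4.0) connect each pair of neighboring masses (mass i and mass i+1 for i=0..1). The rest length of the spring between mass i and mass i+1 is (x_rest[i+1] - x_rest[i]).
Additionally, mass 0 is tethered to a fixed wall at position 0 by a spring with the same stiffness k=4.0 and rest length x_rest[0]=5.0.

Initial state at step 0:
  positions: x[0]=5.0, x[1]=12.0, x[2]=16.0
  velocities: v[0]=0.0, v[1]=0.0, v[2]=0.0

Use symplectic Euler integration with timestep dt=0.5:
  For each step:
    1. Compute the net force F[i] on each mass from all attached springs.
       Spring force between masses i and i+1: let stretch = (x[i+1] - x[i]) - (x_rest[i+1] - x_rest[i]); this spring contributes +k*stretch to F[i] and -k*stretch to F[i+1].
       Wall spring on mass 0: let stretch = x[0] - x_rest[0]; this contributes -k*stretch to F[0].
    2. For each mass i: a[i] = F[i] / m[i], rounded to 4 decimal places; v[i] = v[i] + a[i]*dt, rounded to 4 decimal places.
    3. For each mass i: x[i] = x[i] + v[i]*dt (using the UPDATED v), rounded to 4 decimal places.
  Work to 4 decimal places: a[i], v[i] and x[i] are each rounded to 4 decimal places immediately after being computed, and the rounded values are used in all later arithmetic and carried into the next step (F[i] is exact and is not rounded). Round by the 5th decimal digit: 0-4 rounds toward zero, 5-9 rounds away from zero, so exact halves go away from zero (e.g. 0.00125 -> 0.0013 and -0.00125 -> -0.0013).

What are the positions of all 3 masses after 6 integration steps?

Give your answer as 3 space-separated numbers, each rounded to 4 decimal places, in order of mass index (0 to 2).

Step 0: x=[5.0000 12.0000 16.0000] v=[0.0000 0.0000 0.0000]
Step 1: x=[7.0000 9.0000 17.0000] v=[4.0000 -6.0000 2.0000]
Step 2: x=[4.0000 12.0000 15.0000] v=[-6.0000 6.0000 -4.0000]
Step 3: x=[5.0000 10.0000 15.0000] v=[2.0000 -4.0000 0.0000]
Step 4: x=[6.0000 8.0000 15.0000] v=[2.0000 -4.0000 0.0000]
Step 5: x=[3.0000 11.0000 13.0000] v=[-6.0000 6.0000 -4.0000]
Step 6: x=[5.0000 8.0000 14.0000] v=[4.0000 -6.0000 2.0000]

Answer: 5.0000 8.0000 14.0000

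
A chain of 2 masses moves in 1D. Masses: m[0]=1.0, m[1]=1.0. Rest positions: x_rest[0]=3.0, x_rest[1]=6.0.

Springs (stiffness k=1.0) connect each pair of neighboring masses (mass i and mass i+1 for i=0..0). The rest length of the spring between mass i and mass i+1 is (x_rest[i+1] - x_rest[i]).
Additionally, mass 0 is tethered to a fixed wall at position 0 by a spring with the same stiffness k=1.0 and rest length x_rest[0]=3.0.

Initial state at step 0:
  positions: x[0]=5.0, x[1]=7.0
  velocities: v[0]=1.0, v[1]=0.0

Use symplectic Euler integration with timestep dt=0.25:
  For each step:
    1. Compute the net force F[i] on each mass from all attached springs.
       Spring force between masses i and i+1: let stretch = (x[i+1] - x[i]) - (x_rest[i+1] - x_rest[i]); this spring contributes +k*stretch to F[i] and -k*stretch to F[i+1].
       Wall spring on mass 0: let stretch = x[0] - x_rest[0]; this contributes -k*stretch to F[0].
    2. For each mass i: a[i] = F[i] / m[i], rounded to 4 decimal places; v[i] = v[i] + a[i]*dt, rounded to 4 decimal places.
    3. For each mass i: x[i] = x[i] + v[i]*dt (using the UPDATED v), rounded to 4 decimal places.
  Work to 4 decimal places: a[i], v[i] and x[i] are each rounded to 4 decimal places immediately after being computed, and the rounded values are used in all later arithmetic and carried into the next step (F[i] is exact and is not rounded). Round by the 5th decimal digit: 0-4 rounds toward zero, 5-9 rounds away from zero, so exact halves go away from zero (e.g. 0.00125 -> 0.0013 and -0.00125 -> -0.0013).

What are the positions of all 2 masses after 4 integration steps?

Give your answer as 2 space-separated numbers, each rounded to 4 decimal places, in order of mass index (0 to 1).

Answer: 4.2211 7.5481

Derivation:
Step 0: x=[5.0000 7.0000] v=[1.0000 0.0000]
Step 1: x=[5.0625 7.0625] v=[0.2500 0.2500]
Step 2: x=[4.9336 7.1875] v=[-0.5156 0.5000]
Step 3: x=[4.6372 7.3591] v=[-1.1855 0.6865]
Step 4: x=[4.2211 7.5481] v=[-1.6643 0.7560]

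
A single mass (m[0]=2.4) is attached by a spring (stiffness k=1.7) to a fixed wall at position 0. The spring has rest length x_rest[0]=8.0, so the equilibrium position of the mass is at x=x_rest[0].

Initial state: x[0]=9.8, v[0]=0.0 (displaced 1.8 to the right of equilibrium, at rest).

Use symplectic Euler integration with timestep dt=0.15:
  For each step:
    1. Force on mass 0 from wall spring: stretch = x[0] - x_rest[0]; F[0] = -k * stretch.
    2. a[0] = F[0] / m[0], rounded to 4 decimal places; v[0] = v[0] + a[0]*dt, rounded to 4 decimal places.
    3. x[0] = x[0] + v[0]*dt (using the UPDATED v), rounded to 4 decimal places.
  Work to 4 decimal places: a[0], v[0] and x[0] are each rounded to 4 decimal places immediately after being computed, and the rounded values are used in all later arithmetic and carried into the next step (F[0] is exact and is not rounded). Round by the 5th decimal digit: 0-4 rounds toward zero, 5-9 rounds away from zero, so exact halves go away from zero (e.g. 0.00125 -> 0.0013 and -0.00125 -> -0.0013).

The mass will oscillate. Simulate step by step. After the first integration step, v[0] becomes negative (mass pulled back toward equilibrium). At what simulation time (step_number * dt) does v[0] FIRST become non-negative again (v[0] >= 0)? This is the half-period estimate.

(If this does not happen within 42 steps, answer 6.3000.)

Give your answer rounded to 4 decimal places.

Step 0: x=[9.8000] v=[0.0000]
Step 1: x=[9.7713] v=[-0.1913]
Step 2: x=[9.7144] v=[-0.3795]
Step 3: x=[9.6301] v=[-0.5617]
Step 4: x=[9.5199] v=[-0.7349]
Step 5: x=[9.3854] v=[-0.8964]
Step 6: x=[9.2289] v=[-1.0436]
Step 7: x=[9.0528] v=[-1.1742]
Step 8: x=[8.8599] v=[-1.2861]
Step 9: x=[8.6533] v=[-1.3775]
Step 10: x=[8.4363] v=[-1.4469]
Step 11: x=[8.2123] v=[-1.4933]
Step 12: x=[7.9849] v=[-1.5159]
Step 13: x=[7.7578] v=[-1.5143]
Step 14: x=[7.5345] v=[-1.4886]
Step 15: x=[7.3186] v=[-1.4391]
Step 16: x=[7.1136] v=[-1.3667]
Step 17: x=[6.9227] v=[-1.2725]
Step 18: x=[6.7490] v=[-1.1580]
Step 19: x=[6.5952] v=[-1.0251]
Step 20: x=[6.4638] v=[-0.8758]
Step 21: x=[6.3569] v=[-0.7126]
Step 22: x=[6.2762] v=[-0.5380]
Step 23: x=[6.2230] v=[-0.3549]
Step 24: x=[6.1981] v=[-0.1661]
Step 25: x=[6.2019] v=[0.0253]
First v>=0 after going negative at step 25, time=3.7500

Answer: 3.7500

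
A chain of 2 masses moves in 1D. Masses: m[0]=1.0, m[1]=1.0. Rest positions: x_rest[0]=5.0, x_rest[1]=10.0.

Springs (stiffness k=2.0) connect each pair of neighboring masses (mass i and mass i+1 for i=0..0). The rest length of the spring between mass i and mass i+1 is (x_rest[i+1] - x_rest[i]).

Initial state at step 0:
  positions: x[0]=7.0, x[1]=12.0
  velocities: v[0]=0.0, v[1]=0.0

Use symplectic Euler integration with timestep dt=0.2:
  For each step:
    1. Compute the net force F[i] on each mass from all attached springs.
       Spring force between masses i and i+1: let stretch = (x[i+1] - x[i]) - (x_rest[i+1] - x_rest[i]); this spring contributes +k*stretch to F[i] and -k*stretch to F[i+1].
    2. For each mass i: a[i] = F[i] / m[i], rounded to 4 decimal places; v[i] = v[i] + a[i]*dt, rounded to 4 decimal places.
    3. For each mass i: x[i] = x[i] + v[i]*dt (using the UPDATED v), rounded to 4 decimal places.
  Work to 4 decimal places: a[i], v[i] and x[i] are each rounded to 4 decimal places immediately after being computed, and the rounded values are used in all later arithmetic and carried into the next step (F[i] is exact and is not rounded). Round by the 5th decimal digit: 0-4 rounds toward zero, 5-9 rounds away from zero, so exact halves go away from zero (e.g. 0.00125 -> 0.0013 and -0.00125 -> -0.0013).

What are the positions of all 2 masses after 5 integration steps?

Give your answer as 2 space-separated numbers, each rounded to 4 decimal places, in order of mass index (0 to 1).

Step 0: x=[7.0000 12.0000] v=[0.0000 0.0000]
Step 1: x=[7.0000 12.0000] v=[0.0000 0.0000]
Step 2: x=[7.0000 12.0000] v=[0.0000 0.0000]
Step 3: x=[7.0000 12.0000] v=[0.0000 0.0000]
Step 4: x=[7.0000 12.0000] v=[0.0000 0.0000]
Step 5: x=[7.0000 12.0000] v=[0.0000 0.0000]

Answer: 7.0000 12.0000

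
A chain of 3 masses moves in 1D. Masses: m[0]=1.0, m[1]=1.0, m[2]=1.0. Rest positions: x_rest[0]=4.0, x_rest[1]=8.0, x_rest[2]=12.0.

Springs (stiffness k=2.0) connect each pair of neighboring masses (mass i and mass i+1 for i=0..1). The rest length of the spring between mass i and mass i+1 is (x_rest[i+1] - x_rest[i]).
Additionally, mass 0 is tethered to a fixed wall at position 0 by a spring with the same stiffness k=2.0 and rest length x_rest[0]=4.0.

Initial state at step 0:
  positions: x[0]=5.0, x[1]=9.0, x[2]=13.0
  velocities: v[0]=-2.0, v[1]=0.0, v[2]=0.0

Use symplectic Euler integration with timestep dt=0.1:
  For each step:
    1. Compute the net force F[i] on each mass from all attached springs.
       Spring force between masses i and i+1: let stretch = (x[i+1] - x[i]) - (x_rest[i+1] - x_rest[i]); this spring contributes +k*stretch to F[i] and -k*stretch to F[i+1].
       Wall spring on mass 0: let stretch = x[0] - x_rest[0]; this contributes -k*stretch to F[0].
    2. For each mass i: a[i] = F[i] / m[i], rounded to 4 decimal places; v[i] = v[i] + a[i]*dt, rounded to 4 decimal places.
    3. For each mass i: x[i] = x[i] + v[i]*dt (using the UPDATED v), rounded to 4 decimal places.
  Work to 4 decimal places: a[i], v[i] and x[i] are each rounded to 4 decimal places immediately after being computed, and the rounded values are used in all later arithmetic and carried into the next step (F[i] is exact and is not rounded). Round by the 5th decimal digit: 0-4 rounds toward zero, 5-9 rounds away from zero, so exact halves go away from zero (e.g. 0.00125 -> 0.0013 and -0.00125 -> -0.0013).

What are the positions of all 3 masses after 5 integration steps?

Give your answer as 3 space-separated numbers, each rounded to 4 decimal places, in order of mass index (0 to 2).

Step 0: x=[5.0000 9.0000 13.0000] v=[-2.0000 0.0000 0.0000]
Step 1: x=[4.7800 9.0000 13.0000] v=[-2.2000 0.0000 0.0000]
Step 2: x=[4.5488 8.9956 13.0000] v=[-2.3120 -0.0440 0.0000]
Step 3: x=[4.3156 8.9824 12.9999] v=[-2.3324 -0.1325 -0.0009]
Step 4: x=[4.0894 8.9562 12.9995] v=[-2.2622 -0.2624 -0.0044]
Step 5: x=[3.8787 8.9135 12.9982] v=[-2.1067 -0.4271 -0.0131]

Answer: 3.8787 8.9135 12.9982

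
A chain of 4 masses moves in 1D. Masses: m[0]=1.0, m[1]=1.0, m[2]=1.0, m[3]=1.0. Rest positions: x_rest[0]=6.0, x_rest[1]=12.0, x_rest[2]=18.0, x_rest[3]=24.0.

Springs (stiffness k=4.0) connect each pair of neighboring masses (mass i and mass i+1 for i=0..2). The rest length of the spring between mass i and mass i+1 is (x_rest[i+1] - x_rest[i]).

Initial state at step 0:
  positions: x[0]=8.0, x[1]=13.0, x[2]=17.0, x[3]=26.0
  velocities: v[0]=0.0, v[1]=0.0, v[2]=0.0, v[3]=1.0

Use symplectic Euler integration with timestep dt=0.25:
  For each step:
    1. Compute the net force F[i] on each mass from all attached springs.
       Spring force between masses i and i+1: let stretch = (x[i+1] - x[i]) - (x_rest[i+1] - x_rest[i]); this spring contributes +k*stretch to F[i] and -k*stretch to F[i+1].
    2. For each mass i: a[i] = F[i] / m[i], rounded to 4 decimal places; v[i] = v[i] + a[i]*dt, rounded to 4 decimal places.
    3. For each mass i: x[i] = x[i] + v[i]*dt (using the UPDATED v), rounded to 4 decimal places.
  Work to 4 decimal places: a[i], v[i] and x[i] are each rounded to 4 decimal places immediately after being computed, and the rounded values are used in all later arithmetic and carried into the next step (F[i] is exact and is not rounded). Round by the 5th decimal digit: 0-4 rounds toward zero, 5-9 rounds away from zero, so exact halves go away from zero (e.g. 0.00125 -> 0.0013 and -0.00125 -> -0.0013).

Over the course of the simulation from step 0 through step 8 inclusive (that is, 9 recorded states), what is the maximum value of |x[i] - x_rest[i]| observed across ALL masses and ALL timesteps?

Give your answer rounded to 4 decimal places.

Answer: 2.9844

Derivation:
Step 0: x=[8.0000 13.0000 17.0000 26.0000] v=[0.0000 0.0000 0.0000 1.0000]
Step 1: x=[7.7500 12.7500 18.2500 25.5000] v=[-1.0000 -1.0000 5.0000 -2.0000]
Step 2: x=[7.2500 12.6250 19.9375 24.6875] v=[-2.0000 -0.5000 6.7500 -3.2500]
Step 3: x=[6.5938 12.9844 20.9844 24.1875] v=[-2.6250 1.4375 4.1875 -2.0000]
Step 4: x=[6.0352 13.7461 20.8321 24.3867] v=[-2.2344 3.0469 -0.6094 0.7969]
Step 5: x=[5.9043 14.3516 19.7969 25.1973] v=[-0.5235 2.4220 -4.1408 3.2423]
Step 6: x=[6.3853 14.2066 18.7505 26.1578] v=[1.9238 -0.5800 -4.1857 3.8419]
Step 7: x=[7.3216 13.2423 18.4199 26.7665] v=[3.7451 -3.8574 -1.3223 2.4346]
Step 8: x=[8.2381 12.0922 18.8816 26.7885] v=[3.6658 -4.6005 1.8467 0.0880]
Max displacement = 2.9844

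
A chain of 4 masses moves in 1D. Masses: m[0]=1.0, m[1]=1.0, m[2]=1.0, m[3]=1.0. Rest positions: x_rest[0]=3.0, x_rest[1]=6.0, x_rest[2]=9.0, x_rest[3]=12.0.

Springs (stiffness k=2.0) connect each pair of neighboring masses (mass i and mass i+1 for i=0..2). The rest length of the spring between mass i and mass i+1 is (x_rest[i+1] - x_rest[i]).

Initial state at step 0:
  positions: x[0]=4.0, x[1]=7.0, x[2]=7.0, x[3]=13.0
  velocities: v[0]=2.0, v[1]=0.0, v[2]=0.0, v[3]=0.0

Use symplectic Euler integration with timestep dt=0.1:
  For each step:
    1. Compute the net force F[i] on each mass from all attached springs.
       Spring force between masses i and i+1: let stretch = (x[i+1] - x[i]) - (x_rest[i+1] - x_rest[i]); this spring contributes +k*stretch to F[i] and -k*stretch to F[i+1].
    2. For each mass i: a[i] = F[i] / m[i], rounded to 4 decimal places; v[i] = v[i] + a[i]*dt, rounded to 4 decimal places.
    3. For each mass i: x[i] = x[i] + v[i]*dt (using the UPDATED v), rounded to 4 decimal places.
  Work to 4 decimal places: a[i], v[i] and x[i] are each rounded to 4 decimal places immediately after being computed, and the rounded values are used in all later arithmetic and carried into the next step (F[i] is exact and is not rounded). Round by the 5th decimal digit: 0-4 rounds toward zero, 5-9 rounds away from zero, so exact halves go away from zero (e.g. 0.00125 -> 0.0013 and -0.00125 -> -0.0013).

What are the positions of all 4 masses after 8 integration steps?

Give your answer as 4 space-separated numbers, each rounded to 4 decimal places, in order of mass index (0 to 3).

Answer: 5.1008 5.9741 10.0222 11.5031

Derivation:
Step 0: x=[4.0000 7.0000 7.0000 13.0000] v=[2.0000 0.0000 0.0000 0.0000]
Step 1: x=[4.2000 6.9400 7.1200 12.9400] v=[2.0000 -0.6000 1.2000 -0.6000]
Step 2: x=[4.3948 6.8288 7.3528 12.8236] v=[1.9480 -1.1120 2.3280 -1.1640]
Step 3: x=[4.5783 6.6794 7.6845 12.6578] v=[1.8348 -1.4940 3.3174 -1.6582]
Step 4: x=[4.7438 6.5081 8.0956 12.4525] v=[1.6550 -1.7132 4.1110 -2.0529]
Step 5: x=[4.8846 6.3332 8.5621 12.2201] v=[1.4079 -1.7486 4.6649 -2.3243]
Step 6: x=[4.9944 6.1740 9.0572 11.9745] v=[1.0976 -1.5925 4.9507 -2.4559]
Step 7: x=[5.0678 6.0488 9.5530 11.7306] v=[0.7335 -1.2518 4.9575 -2.4394]
Step 8: x=[5.1008 5.9741 10.0222 11.5031] v=[0.3297 -0.7472 4.6922 -2.2749]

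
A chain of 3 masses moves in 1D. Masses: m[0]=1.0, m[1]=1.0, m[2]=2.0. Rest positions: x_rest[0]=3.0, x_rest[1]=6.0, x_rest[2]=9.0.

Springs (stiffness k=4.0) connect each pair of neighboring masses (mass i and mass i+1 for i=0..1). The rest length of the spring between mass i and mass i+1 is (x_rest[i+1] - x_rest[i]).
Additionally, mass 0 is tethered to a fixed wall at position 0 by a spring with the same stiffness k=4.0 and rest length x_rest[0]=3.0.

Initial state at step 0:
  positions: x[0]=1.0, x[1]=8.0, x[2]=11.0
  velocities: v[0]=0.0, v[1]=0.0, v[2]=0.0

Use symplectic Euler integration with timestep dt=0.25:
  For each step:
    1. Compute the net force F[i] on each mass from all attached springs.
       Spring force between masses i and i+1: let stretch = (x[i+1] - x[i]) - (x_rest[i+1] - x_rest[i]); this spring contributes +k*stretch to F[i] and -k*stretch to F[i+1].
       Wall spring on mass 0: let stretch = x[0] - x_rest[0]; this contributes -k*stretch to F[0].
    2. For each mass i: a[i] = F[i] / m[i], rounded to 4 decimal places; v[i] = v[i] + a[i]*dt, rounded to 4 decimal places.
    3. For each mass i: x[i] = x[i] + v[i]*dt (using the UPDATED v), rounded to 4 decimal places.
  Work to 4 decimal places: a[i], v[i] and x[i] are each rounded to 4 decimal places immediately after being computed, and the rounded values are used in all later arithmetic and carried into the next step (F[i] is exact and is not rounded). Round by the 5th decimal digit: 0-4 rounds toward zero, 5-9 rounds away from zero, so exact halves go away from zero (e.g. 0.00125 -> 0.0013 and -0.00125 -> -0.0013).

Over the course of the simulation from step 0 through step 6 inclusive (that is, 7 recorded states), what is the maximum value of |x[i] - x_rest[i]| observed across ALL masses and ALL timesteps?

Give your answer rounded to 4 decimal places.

Step 0: x=[1.0000 8.0000 11.0000] v=[0.0000 0.0000 0.0000]
Step 1: x=[2.5000 7.0000 11.0000] v=[6.0000 -4.0000 0.0000]
Step 2: x=[4.5000 5.8750 10.8750] v=[8.0000 -4.5000 -0.5000]
Step 3: x=[5.7188 5.6563 10.5000] v=[4.8750 -0.8750 -1.5000]
Step 4: x=[5.4922 6.6641 9.8945] v=[-0.9063 4.0312 -2.4219]
Step 5: x=[4.1856 8.1865 9.2602] v=[-5.2266 6.0897 -2.5371]
Step 6: x=[2.8328 8.9771 8.8667] v=[-5.4113 3.1625 -1.5740]
Max displacement = 2.9771

Answer: 2.9771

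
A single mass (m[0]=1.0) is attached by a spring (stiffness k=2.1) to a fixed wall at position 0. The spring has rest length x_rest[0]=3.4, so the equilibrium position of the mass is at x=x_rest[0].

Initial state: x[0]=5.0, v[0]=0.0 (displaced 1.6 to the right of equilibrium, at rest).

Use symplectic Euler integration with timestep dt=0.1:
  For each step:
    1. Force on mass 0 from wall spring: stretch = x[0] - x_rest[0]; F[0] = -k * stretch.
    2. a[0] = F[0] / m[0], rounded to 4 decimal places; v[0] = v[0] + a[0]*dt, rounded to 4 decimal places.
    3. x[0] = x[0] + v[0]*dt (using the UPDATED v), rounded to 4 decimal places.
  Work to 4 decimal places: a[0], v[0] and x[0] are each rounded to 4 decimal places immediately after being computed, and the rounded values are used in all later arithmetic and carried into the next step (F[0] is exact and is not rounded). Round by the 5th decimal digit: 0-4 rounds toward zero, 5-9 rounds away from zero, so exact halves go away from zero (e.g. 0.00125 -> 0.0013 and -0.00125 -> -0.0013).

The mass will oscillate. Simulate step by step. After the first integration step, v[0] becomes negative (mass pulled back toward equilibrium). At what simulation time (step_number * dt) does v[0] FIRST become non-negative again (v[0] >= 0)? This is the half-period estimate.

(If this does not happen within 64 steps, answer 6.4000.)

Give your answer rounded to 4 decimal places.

Answer: 2.2000

Derivation:
Step 0: x=[5.0000] v=[0.0000]
Step 1: x=[4.9664] v=[-0.3360]
Step 2: x=[4.8999] v=[-0.6649]
Step 3: x=[4.8019] v=[-0.9799]
Step 4: x=[4.6745] v=[-1.2743]
Step 5: x=[4.5203] v=[-1.5420]
Step 6: x=[4.3426] v=[-1.7773]
Step 7: x=[4.1451] v=[-1.9753]
Step 8: x=[3.9319] v=[-2.1318]
Step 9: x=[3.7076] v=[-2.2435]
Step 10: x=[3.4768] v=[-2.3081]
Step 11: x=[3.2444] v=[-2.3242]
Step 12: x=[3.0153] v=[-2.2915]
Step 13: x=[2.7942] v=[-2.2107]
Step 14: x=[2.5859] v=[-2.0835]
Step 15: x=[2.3947] v=[-1.9125]
Step 16: x=[2.2246] v=[-1.7014]
Step 17: x=[2.0791] v=[-1.4546]
Step 18: x=[1.9614] v=[-1.1772]
Step 19: x=[1.8739] v=[-0.8751]
Step 20: x=[1.8184] v=[-0.5546]
Step 21: x=[1.7962] v=[-0.2225]
Step 22: x=[1.8076] v=[0.1143]
First v>=0 after going negative at step 22, time=2.2000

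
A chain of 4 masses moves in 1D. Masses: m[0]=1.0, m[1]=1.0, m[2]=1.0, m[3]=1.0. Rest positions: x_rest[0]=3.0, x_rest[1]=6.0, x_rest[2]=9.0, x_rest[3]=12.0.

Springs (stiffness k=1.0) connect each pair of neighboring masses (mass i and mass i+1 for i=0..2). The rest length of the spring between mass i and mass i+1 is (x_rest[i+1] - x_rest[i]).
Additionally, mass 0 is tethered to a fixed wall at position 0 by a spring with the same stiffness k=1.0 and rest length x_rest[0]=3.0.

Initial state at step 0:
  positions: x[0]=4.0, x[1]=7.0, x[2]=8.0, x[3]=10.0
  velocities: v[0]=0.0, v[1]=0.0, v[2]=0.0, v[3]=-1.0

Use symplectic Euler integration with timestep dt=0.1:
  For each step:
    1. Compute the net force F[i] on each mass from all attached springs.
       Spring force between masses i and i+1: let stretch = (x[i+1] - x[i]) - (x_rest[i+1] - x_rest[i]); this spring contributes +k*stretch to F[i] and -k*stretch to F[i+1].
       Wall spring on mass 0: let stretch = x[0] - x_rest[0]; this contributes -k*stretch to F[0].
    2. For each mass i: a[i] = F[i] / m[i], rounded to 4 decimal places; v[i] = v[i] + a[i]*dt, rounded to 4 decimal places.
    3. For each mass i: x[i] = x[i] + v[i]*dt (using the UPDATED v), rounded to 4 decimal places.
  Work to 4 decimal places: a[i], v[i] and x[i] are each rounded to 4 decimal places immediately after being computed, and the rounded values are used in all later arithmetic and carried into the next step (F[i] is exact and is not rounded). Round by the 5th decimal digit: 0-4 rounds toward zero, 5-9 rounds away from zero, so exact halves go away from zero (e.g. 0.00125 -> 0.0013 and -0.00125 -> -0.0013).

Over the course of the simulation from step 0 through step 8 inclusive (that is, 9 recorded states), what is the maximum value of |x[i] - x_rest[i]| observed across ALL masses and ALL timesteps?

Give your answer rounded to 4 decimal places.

Answer: 2.3670

Derivation:
Step 0: x=[4.0000 7.0000 8.0000 10.0000] v=[0.0000 0.0000 0.0000 -1.0000]
Step 1: x=[3.9900 6.9800 8.0100 9.9100] v=[-0.1000 -0.2000 0.1000 -0.9000]
Step 2: x=[3.9700 6.9404 8.0287 9.8310] v=[-0.2000 -0.3960 0.1870 -0.7900]
Step 3: x=[3.9400 6.8820 8.0545 9.7640] v=[-0.3000 -0.5842 0.2584 -0.6702]
Step 4: x=[3.9000 6.8059 8.0857 9.7099] v=[-0.3998 -0.7612 0.3121 -0.5412]
Step 5: x=[3.8501 6.7135 8.1204 9.6695] v=[-0.4992 -0.9238 0.3465 -0.4036]
Step 6: x=[3.7903 6.6066 8.1565 9.6437] v=[-0.5979 -1.0695 0.3607 -0.2585]
Step 7: x=[3.7208 6.4870 8.1919 9.6330] v=[-0.6953 -1.1961 0.3544 -0.1072]
Step 8: x=[3.6417 6.3568 8.2247 9.6379] v=[-0.7908 -1.3022 0.3280 0.0487]
Max displacement = 2.3670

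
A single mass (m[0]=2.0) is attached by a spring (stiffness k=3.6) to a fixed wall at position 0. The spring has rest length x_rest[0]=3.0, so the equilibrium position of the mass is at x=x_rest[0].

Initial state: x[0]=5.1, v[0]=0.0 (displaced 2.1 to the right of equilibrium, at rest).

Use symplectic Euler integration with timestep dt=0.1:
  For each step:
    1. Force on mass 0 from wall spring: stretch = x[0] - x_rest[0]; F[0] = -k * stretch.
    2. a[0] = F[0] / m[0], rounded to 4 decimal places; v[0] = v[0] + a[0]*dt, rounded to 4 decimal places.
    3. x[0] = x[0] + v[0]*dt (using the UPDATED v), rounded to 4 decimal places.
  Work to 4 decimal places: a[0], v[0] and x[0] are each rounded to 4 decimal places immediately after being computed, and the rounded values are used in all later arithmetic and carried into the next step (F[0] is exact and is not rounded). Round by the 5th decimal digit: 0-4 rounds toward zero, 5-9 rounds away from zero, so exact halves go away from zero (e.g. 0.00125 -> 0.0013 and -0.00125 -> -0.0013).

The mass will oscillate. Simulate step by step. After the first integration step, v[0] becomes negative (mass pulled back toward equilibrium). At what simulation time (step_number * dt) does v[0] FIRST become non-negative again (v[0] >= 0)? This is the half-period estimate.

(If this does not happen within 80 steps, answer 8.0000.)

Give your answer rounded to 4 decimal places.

Step 0: x=[5.1000] v=[0.0000]
Step 1: x=[5.0622] v=[-0.3780]
Step 2: x=[4.9873] v=[-0.7492]
Step 3: x=[4.8766] v=[-1.1069]
Step 4: x=[4.7321] v=[-1.4447]
Step 5: x=[4.5565] v=[-1.7565]
Step 6: x=[4.3528] v=[-2.0367]
Step 7: x=[4.1248] v=[-2.2802]
Step 8: x=[3.8765] v=[-2.4827]
Step 9: x=[3.6125] v=[-2.6405]
Step 10: x=[3.3374] v=[-2.7508]
Step 11: x=[3.0563] v=[-2.8115]
Step 12: x=[2.7741] v=[-2.8216]
Step 13: x=[2.4960] v=[-2.7809]
Step 14: x=[2.2270] v=[-2.6902]
Step 15: x=[1.9719] v=[-2.5511]
Step 16: x=[1.7353] v=[-2.3660]
Step 17: x=[1.5215] v=[-2.1384]
Step 18: x=[1.3343] v=[-1.8723]
Step 19: x=[1.1771] v=[-1.5725]
Step 20: x=[1.0527] v=[-1.2444]
Step 21: x=[0.9633] v=[-0.8939]
Step 22: x=[0.9106] v=[-0.5273]
Step 23: x=[0.8955] v=[-0.1512]
Step 24: x=[0.9183] v=[0.2276]
First v>=0 after going negative at step 24, time=2.4000

Answer: 2.4000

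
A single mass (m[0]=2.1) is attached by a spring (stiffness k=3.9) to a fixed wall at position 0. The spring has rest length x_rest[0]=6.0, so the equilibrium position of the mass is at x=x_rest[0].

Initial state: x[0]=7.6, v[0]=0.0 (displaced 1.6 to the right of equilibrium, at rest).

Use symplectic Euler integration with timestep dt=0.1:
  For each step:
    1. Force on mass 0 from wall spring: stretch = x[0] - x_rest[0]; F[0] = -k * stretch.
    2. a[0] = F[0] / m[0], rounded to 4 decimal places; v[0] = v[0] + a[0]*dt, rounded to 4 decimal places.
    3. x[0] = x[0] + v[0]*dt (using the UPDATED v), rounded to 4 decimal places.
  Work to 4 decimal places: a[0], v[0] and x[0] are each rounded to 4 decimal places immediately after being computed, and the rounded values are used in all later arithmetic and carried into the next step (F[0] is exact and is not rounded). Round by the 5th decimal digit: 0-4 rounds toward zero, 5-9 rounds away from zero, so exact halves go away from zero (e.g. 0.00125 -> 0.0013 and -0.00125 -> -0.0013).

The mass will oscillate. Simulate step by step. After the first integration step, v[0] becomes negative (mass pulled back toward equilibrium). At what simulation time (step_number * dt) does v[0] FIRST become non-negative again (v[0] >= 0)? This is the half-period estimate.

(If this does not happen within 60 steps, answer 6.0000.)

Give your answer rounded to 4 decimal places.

Answer: 2.4000

Derivation:
Step 0: x=[7.6000] v=[0.0000]
Step 1: x=[7.5703] v=[-0.2971]
Step 2: x=[7.5114] v=[-0.5887]
Step 3: x=[7.4245] v=[-0.8694]
Step 4: x=[7.3111] v=[-1.1340]
Step 5: x=[7.1734] v=[-1.3775]
Step 6: x=[7.0139] v=[-1.5954]
Step 7: x=[6.8355] v=[-1.7837]
Step 8: x=[6.6416] v=[-1.9389]
Step 9: x=[6.4358] v=[-2.0581]
Step 10: x=[6.2219] v=[-2.1390]
Step 11: x=[6.0039] v=[-2.1802]
Step 12: x=[5.7858] v=[-2.1809]
Step 13: x=[5.5717] v=[-2.1411]
Step 14: x=[5.3655] v=[-2.0616]
Step 15: x=[5.1711] v=[-1.9438]
Step 16: x=[4.9921] v=[-1.7899]
Step 17: x=[4.8318] v=[-1.6027]
Step 18: x=[4.6932] v=[-1.3858]
Step 19: x=[4.5789] v=[-1.1431]
Step 20: x=[4.4910] v=[-0.8792]
Step 21: x=[4.4311] v=[-0.5990]
Step 22: x=[4.4003] v=[-0.3076]
Step 23: x=[4.3993] v=[-0.0105]
Step 24: x=[4.4280] v=[0.2868]
First v>=0 after going negative at step 24, time=2.4000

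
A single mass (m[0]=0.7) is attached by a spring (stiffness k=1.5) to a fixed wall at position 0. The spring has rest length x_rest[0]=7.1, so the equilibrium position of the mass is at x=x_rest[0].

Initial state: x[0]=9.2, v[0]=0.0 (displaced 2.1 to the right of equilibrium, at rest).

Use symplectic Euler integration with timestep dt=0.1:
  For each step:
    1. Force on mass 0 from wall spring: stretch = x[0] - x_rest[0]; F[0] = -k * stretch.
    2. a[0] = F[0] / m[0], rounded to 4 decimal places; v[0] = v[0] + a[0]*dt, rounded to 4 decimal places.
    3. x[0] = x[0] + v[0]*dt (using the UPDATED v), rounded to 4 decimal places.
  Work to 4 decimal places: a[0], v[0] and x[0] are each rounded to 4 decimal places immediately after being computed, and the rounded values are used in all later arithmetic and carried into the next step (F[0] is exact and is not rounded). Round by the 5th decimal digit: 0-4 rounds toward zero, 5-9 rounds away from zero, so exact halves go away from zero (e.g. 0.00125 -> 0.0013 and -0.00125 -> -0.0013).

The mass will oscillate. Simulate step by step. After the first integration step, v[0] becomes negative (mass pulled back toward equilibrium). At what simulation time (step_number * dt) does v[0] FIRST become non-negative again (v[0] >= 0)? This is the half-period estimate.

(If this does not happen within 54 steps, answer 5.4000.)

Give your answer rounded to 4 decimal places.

Step 0: x=[9.2000] v=[0.0000]
Step 1: x=[9.1550] v=[-0.4500]
Step 2: x=[9.0660] v=[-0.8904]
Step 3: x=[8.9348] v=[-1.3117]
Step 4: x=[8.7643] v=[-1.7049]
Step 5: x=[8.5582] v=[-2.0615]
Step 6: x=[8.3208] v=[-2.3740]
Step 7: x=[8.0572] v=[-2.6356]
Step 8: x=[7.7731] v=[-2.8407]
Step 9: x=[7.4746] v=[-2.9849]
Step 10: x=[7.1681] v=[-3.0652]
Step 11: x=[6.8601] v=[-3.0798]
Step 12: x=[6.5573] v=[-3.0284]
Step 13: x=[6.2661] v=[-2.9121]
Step 14: x=[5.9928] v=[-2.7334]
Step 15: x=[5.7432] v=[-2.4961]
Step 16: x=[5.5227] v=[-2.2054]
Step 17: x=[5.3360] v=[-1.8674]
Step 18: x=[5.1871] v=[-1.4894]
Step 19: x=[5.0792] v=[-1.0795]
Step 20: x=[5.0146] v=[-0.6465]
Step 21: x=[4.9946] v=[-0.1996]
Step 22: x=[5.0198] v=[0.2516]
First v>=0 after going negative at step 22, time=2.2000

Answer: 2.2000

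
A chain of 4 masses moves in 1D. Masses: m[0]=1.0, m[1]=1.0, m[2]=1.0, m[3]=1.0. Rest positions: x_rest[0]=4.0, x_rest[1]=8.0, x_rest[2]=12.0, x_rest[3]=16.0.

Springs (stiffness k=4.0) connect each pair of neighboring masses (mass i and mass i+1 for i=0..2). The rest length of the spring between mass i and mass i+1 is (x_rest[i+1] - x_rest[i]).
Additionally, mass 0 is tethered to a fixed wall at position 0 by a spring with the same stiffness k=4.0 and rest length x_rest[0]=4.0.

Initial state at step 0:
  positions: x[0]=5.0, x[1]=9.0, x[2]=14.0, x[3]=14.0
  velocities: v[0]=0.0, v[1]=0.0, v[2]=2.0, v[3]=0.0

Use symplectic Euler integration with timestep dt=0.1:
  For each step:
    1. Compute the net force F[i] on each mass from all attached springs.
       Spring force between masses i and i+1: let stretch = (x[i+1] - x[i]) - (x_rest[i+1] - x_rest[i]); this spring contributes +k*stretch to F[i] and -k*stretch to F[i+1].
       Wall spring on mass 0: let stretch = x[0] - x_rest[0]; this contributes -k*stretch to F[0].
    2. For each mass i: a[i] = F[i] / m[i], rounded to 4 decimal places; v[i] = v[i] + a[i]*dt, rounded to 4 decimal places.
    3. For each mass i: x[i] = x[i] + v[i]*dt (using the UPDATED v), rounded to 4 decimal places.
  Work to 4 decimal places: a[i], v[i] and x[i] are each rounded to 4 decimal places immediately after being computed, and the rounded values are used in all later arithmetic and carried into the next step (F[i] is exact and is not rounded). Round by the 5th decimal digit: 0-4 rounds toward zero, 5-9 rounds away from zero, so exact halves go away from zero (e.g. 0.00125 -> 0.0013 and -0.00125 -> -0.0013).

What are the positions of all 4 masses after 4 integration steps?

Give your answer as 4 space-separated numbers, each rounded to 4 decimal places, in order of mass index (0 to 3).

Answer: 4.6677 9.2954 12.9906 15.4690

Derivation:
Step 0: x=[5.0000 9.0000 14.0000 14.0000] v=[0.0000 0.0000 2.0000 0.0000]
Step 1: x=[4.9600 9.0400 14.0000 14.1600] v=[-0.4000 0.4000 0.0000 1.6000]
Step 2: x=[4.8848 9.1152 13.8080 14.4736] v=[-0.7520 0.7520 -1.9200 3.1360]
Step 3: x=[4.7834 9.2089 13.4549 14.9206] v=[-1.0138 0.9370 -3.5309 4.4698]
Step 4: x=[4.6677 9.2954 12.9906 15.4690] v=[-1.1570 0.8652 -4.6430 5.4835]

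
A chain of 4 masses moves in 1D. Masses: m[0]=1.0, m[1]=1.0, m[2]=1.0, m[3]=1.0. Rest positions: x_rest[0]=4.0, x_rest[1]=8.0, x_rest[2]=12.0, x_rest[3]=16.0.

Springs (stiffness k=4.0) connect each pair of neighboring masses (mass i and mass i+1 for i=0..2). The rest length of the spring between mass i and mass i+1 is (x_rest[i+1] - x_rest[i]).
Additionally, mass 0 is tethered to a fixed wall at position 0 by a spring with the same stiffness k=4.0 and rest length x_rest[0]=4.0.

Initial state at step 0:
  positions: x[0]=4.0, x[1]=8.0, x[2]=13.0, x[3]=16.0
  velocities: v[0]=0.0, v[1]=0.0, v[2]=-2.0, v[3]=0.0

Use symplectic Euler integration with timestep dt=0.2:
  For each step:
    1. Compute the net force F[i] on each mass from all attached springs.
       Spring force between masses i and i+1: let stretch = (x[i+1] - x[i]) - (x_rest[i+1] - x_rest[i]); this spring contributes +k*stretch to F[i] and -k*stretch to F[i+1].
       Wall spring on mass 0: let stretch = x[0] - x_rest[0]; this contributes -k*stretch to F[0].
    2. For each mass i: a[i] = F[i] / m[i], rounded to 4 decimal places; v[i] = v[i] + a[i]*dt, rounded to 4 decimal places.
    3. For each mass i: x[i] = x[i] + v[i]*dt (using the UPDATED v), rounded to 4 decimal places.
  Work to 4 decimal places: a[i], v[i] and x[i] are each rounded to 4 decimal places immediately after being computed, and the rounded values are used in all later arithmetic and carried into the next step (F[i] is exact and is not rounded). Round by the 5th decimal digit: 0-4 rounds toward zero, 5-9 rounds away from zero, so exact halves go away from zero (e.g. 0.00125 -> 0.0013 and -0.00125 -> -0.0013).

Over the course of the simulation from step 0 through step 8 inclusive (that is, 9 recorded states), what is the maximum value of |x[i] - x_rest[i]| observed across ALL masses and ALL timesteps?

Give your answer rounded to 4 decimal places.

Answer: 1.2892

Derivation:
Step 0: x=[4.0000 8.0000 13.0000 16.0000] v=[0.0000 0.0000 -2.0000 0.0000]
Step 1: x=[4.0000 8.1600 12.2800 16.1600] v=[0.0000 0.8000 -3.6000 0.8000]
Step 2: x=[4.0256 8.3136 11.5216 16.3392] v=[0.1280 0.7680 -3.7920 0.8960]
Step 3: x=[4.0932 8.2944 11.0207 16.3876] v=[0.3379 -0.0960 -2.5043 0.2419]
Step 4: x=[4.1781 8.0392 10.9423 16.2173] v=[0.4243 -1.2759 -0.3918 -0.8516]
Step 5: x=[4.2122 7.6307 11.2434 15.8430] v=[0.1707 -2.0423 1.5057 -1.8716]
Step 6: x=[4.1193 7.2533 11.7024 15.3727] v=[-0.4643 -1.8869 2.2952 -2.3513]
Step 7: x=[3.8688 7.0863 12.0368 14.9552] v=[-1.2525 -0.8348 1.6722 -2.0875]
Step 8: x=[3.5141 7.1966 12.0461 14.7108] v=[-1.7735 0.5516 0.0465 -1.2222]
Max displacement = 1.2892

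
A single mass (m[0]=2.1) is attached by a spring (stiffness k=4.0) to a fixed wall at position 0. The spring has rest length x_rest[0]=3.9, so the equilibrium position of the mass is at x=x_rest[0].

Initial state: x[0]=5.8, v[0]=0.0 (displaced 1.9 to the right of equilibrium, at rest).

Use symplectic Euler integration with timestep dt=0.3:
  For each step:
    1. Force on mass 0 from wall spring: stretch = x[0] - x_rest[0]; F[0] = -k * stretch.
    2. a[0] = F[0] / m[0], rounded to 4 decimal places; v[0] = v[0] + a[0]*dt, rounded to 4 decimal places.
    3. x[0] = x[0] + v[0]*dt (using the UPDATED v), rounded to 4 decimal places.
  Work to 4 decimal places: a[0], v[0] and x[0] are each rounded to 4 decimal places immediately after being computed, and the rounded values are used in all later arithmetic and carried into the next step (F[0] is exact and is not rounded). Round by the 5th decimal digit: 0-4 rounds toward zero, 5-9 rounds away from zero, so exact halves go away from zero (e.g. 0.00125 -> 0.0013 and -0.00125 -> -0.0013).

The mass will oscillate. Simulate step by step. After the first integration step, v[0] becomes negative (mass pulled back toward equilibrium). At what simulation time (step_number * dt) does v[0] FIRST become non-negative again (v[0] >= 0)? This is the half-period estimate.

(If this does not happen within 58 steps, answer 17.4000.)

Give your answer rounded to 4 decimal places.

Answer: 2.4000

Derivation:
Step 0: x=[5.8000] v=[0.0000]
Step 1: x=[5.4743] v=[-1.0857]
Step 2: x=[4.8787] v=[-1.9853]
Step 3: x=[4.1153] v=[-2.5446]
Step 4: x=[3.3150] v=[-2.6676]
Step 5: x=[2.6150] v=[-2.3333]
Step 6: x=[2.1353] v=[-1.5990]
Step 7: x=[1.9581] v=[-0.5906]
Step 8: x=[2.1138] v=[0.5191]
First v>=0 after going negative at step 8, time=2.4000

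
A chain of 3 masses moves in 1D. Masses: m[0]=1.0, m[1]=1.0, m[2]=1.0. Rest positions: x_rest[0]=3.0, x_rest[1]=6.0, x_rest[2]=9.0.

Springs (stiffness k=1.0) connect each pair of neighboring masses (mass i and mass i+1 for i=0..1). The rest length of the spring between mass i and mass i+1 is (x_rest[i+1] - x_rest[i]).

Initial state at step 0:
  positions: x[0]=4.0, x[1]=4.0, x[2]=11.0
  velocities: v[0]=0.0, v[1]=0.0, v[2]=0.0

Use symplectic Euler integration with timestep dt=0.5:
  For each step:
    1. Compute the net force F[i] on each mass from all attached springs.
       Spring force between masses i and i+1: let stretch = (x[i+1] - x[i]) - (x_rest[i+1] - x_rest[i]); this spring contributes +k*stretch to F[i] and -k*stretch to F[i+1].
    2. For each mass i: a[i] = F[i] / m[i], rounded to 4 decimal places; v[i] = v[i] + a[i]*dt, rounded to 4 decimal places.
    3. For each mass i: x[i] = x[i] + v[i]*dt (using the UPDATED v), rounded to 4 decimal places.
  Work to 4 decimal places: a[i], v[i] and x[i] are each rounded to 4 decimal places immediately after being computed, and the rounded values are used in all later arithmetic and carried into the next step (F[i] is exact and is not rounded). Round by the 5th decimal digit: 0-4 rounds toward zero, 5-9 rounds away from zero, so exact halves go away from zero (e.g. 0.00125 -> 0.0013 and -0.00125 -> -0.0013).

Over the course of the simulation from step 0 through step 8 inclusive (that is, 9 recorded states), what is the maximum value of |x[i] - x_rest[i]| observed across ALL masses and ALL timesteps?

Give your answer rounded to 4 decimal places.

Step 0: x=[4.0000 4.0000 11.0000] v=[0.0000 0.0000 0.0000]
Step 1: x=[3.2500 5.7500 10.0000] v=[-1.5000 3.5000 -2.0000]
Step 2: x=[2.3750 7.9375 8.6875] v=[-1.7500 4.3750 -2.6250]
Step 3: x=[2.1406 8.9219 7.9375] v=[-0.4688 1.9688 -1.5000]
Step 4: x=[2.8516 7.9649 8.1836] v=[1.4219 -1.9141 0.4922]
Step 5: x=[4.0909 5.7842 9.1251] v=[2.4786 -4.3614 1.8829]
Step 6: x=[5.0036 4.0154 9.9814] v=[1.8253 -3.5376 1.7125]
Step 7: x=[4.9192 3.9852 10.0962] v=[-0.1688 -0.0605 0.2295]
Step 8: x=[3.8513 5.7162 9.4332] v=[-2.1358 3.4620 -1.3260]
Max displacement = 2.9219

Answer: 2.9219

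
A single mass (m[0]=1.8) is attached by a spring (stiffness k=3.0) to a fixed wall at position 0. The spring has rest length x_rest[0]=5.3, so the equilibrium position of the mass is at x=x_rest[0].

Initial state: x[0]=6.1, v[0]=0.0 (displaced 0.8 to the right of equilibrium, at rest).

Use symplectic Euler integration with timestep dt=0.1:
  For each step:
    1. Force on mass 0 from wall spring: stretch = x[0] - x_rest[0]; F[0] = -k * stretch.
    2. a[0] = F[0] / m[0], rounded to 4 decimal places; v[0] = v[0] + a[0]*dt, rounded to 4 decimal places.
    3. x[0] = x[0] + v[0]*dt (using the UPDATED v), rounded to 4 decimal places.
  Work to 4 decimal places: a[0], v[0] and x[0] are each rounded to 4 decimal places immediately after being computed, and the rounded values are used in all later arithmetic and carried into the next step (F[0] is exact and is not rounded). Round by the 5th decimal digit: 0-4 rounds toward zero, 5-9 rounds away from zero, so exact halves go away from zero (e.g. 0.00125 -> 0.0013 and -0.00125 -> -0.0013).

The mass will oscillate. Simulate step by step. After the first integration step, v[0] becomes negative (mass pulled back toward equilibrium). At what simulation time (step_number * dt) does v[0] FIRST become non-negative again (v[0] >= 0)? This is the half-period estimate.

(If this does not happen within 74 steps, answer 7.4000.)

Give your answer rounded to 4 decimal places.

Answer: 2.5000

Derivation:
Step 0: x=[6.1000] v=[0.0000]
Step 1: x=[6.0867] v=[-0.1333]
Step 2: x=[6.0603] v=[-0.2644]
Step 3: x=[6.0212] v=[-0.3911]
Step 4: x=[5.9701] v=[-0.5113]
Step 5: x=[5.9078] v=[-0.6230]
Step 6: x=[5.8354] v=[-0.7243]
Step 7: x=[5.7541] v=[-0.8135]
Step 8: x=[5.6652] v=[-0.8892]
Step 9: x=[5.5702] v=[-0.9501]
Step 10: x=[5.4707] v=[-0.9951]
Step 11: x=[5.3683] v=[-1.0236]
Step 12: x=[5.2648] v=[-1.0350]
Step 13: x=[5.1619] v=[-1.0291]
Step 14: x=[5.0613] v=[-1.0061]
Step 15: x=[4.9647] v=[-0.9663]
Step 16: x=[4.8737] v=[-0.9104]
Step 17: x=[4.7898] v=[-0.8394]
Step 18: x=[4.7144] v=[-0.7544]
Step 19: x=[4.6487] v=[-0.6568]
Step 20: x=[4.5939] v=[-0.5483]
Step 21: x=[4.5508] v=[-0.4306]
Step 22: x=[4.5202] v=[-0.3057]
Step 23: x=[4.5026] v=[-0.1757]
Step 24: x=[4.4983] v=[-0.0428]
Step 25: x=[4.5074] v=[0.0908]
First v>=0 after going negative at step 25, time=2.5000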